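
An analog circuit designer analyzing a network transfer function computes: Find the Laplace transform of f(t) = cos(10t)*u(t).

Standard pair: cos(wt)*u(t) <-> s/(s^2+w^2)
With w = 10: L{cos(10t)*u(t)} = s/(s^2+100)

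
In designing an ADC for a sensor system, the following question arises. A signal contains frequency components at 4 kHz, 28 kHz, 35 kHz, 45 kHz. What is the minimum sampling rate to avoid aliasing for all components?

The highest frequency component is f_max = 45 kHz.
Nyquist rate = 2 * f_max = 2 * 45 kHz = 90 kHz.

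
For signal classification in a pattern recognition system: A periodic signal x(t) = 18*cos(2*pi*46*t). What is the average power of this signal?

Average power of A*cos(wt) is A^2/2.
P = 18^2 / 2 = 324/2 = 162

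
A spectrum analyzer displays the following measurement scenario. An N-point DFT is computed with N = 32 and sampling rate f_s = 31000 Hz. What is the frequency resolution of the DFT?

DFT frequency resolution = f_s / N
= 31000 / 32 = 3875/4 Hz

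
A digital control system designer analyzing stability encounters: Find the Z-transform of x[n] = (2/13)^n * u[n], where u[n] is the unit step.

The Z-transform of a^n * u[n] is z/(z-a) for |z| > |a|.
Here a = 2/13, so X(z) = z/(z - (2/13)) = 13z/(13z - 2)
ROC: |z| > 2/13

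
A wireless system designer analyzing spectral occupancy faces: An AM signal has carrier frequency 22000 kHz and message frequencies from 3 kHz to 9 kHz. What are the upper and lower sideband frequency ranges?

Upper sideband (USB) = fc + [fm_low, fm_high] = 22000 + [3, 9] = [22003, 22009] kHz
Lower sideband (LSB) = fc - [fm_high, fm_low] = 22000 - [9, 3] = [21991, 21997] kHz
Total occupied spectrum: 21991 kHz to 22009 kHz (plus carrier at 22000 kHz)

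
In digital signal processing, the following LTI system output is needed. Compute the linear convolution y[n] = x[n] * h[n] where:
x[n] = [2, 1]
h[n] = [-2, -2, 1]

y[n] = sum_k x[k]*h[n-k]. Output length = len(x) + len(h) - 1 = 2 + 3 - 1 = 4.
y[0] = 2*-2 = -4
y[1] = 1*-2 + 2*-2 = -6
y[2] = 1*-2 + 2*1 = 0
y[3] = 1*1 = 1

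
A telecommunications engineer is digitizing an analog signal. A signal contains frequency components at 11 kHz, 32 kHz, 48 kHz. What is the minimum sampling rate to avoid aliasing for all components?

The highest frequency component is f_max = 48 kHz.
Nyquist rate = 2 * f_max = 2 * 48 kHz = 96 kHz.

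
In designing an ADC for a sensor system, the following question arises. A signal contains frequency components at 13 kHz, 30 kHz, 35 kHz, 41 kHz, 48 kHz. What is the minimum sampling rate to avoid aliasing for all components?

The highest frequency component is f_max = 48 kHz.
Nyquist rate = 2 * f_max = 2 * 48 kHz = 96 kHz.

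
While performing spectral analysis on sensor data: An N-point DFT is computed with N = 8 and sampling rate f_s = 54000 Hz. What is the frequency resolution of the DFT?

DFT frequency resolution = f_s / N
= 54000 / 8 = 6750 Hz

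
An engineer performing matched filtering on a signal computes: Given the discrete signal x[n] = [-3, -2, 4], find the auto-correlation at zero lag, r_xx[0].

The auto-correlation at zero lag r_xx[0] equals the signal energy.
r_xx[0] = sum of x[n]^2 = (-3)^2 + (-2)^2 + 4^2
= 9 + 4 + 16 = 29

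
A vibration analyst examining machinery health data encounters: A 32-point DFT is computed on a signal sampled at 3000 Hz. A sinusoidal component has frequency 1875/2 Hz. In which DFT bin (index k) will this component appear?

DFT frequency resolution = f_s/N = 3000/32 = 375/4 Hz
Bin index k = f_signal / resolution = 1875/2 / 375/4 = 10
The signal frequency 1875/2 Hz falls in DFT bin k = 10.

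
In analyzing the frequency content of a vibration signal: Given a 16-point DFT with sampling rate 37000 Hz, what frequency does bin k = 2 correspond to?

The frequency of DFT bin k is: f_k = k * f_s / N
f_2 = 2 * 37000 / 16 = 4625 Hz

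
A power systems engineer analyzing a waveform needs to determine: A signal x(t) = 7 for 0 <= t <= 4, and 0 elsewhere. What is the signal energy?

Energy = integral of |x(t)|^2 dt over the signal duration
= 7^2 * 4 = 49 * 4 = 196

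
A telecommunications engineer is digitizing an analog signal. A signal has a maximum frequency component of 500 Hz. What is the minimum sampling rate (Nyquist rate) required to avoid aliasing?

By the Nyquist-Shannon sampling theorem,
the minimum sampling rate (Nyquist rate) must be at least 2 * f_max.
Nyquist rate = 2 * 500 Hz = 1000 Hz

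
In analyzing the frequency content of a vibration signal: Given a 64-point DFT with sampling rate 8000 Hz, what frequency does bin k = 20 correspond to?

The frequency of DFT bin k is: f_k = k * f_s / N
f_20 = 20 * 8000 / 64 = 2500 Hz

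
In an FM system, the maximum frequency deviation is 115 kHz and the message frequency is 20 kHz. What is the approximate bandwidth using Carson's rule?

Carson's rule: BW = 2*(delta_f + f_m)
= 2*(115 + 20) kHz = 270 kHz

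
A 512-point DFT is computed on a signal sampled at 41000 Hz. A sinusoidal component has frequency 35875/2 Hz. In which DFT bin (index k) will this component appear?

DFT frequency resolution = f_s/N = 41000/512 = 5125/64 Hz
Bin index k = f_signal / resolution = 35875/2 / 5125/64 = 224
The signal frequency 35875/2 Hz falls in DFT bin k = 224.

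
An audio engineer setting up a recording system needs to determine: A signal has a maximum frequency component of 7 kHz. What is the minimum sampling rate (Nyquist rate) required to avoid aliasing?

By the Nyquist-Shannon sampling theorem,
the minimum sampling rate (Nyquist rate) must be at least 2 * f_max.
Nyquist rate = 2 * 7 kHz = 14 kHz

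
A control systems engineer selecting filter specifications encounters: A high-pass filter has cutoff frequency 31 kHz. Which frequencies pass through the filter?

A high-pass filter passes all frequencies above the cutoff frequency 31 kHz and attenuates lower frequencies.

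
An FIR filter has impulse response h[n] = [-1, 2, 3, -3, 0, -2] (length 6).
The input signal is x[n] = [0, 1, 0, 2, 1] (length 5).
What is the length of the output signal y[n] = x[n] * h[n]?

For linear convolution, the output length is:
len(y) = len(x) + len(h) - 1 = 5 + 6 - 1 = 10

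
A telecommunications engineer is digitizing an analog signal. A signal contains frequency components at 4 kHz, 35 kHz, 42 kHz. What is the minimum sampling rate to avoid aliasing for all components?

The highest frequency component is f_max = 42 kHz.
Nyquist rate = 2 * f_max = 2 * 42 kHz = 84 kHz.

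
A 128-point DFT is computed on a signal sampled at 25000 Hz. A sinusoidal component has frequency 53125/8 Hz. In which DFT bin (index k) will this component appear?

DFT frequency resolution = f_s/N = 25000/128 = 3125/16 Hz
Bin index k = f_signal / resolution = 53125/8 / 3125/16 = 34
The signal frequency 53125/8 Hz falls in DFT bin k = 34.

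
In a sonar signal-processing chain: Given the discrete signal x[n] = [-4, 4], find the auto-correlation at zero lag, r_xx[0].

The auto-correlation at zero lag r_xx[0] equals the signal energy.
r_xx[0] = sum of x[n]^2 = (-4)^2 + 4^2
= 16 + 16 = 32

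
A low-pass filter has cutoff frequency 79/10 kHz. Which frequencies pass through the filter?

A low-pass filter passes all frequencies below the cutoff frequency 79/10 kHz and attenuates higher frequencies.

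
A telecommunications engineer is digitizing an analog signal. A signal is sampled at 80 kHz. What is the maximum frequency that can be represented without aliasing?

The maximum frequency that can be represented without aliasing
is the Nyquist frequency: f_max = f_s / 2 = 80 kHz / 2 = 40 kHz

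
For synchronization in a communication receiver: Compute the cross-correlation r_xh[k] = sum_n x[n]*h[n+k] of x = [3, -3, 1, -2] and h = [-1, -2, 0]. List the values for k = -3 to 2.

Both sequences indexed from 0 and zero outside their support.
Lags with overlap: k = -3 to 2.
  r_xh[-3] = x[3]*h[0] = 2
  r_xh[-2] = x[2]*h[0] + x[3]*h[1] = 3
  r_xh[-1] = x[1]*h[0] + x[2]*h[1] + x[3]*h[2] = 1
  r_xh[0] = x[0]*h[0] + x[1]*h[1] + x[2]*h[2] = 3
  r_xh[1] = x[0]*h[1] + x[1]*h[2] = -6
  r_xh[2] = x[0]*h[2] = 0
r_xh = [2, 3, 1, 3, -6, 0] (for k = -3, ..., 2)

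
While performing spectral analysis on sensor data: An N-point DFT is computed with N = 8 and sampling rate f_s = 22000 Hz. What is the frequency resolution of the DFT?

DFT frequency resolution = f_s / N
= 22000 / 8 = 2750 Hz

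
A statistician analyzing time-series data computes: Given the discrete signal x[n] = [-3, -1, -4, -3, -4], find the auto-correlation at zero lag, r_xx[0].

The auto-correlation at zero lag r_xx[0] equals the signal energy.
r_xx[0] = sum of x[n]^2 = (-3)^2 + (-1)^2 + (-4)^2 + (-3)^2 + (-4)^2
= 9 + 1 + 16 + 9 + 16 = 51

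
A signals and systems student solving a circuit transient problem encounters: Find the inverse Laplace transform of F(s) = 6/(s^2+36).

Standard pair: w/(s^2+w^2) <-> sin(wt)*u(t)
Recognize w^2 = 36, so w = 6; numerator 6 = 1*6.
f(t) = sin(6t)*u(t)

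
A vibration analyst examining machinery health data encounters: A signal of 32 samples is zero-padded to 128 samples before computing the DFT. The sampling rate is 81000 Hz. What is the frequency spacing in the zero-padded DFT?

Original DFT: N = 32, resolution = f_s/N = 81000/32 = 10125/4 Hz
Zero-padded DFT: N = 128, resolution = f_s/N = 81000/128 = 10125/16 Hz
Zero-padding interpolates the spectrum (finer frequency grid)
but does NOT improve the true spectral resolution (ability to resolve close frequencies).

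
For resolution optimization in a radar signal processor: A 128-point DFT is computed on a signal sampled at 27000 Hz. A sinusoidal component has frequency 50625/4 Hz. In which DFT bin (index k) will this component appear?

DFT frequency resolution = f_s/N = 27000/128 = 3375/16 Hz
Bin index k = f_signal / resolution = 50625/4 / 3375/16 = 60
The signal frequency 50625/4 Hz falls in DFT bin k = 60.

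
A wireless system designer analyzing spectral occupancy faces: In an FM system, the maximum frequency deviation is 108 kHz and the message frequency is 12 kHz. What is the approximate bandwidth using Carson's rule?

Carson's rule: BW = 2*(delta_f + f_m)
= 2*(108 + 12) kHz = 240 kHz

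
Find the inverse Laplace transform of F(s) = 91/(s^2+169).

Standard pair: w/(s^2+w^2) <-> sin(wt)*u(t)
Recognize w^2 = 169, so w = 13; numerator 91 = 7*13.
f(t) = 7*sin(13t)*u(t)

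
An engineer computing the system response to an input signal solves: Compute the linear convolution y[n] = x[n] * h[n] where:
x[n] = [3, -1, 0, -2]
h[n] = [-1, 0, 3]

y[n] = sum_k x[k]*h[n-k]. Output length = len(x) + len(h) - 1 = 4 + 3 - 1 = 6.
y[0] = 3*-1 = -3
y[1] = -1*-1 + 3*0 = 1
y[2] = 0*-1 + -1*0 + 3*3 = 9
y[3] = -2*-1 + 0*0 + -1*3 = -1
y[4] = -2*0 + 0*3 = 0
y[5] = -2*3 = -6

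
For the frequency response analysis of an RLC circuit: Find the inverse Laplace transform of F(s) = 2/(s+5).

Standard pair: k/(s+a) <-> k*e^(-at)*u(t)
With k=2, a=5: f(t) = 2*e^(-5t)*u(t)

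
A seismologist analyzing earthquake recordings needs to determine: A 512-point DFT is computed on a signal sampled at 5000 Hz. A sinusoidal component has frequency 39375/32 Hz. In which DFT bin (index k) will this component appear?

DFT frequency resolution = f_s/N = 5000/512 = 625/64 Hz
Bin index k = f_signal / resolution = 39375/32 / 625/64 = 126
The signal frequency 39375/32 Hz falls in DFT bin k = 126.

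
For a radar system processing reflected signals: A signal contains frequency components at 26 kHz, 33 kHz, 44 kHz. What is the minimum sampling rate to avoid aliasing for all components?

The highest frequency component is f_max = 44 kHz.
Nyquist rate = 2 * f_max = 2 * 44 kHz = 88 kHz.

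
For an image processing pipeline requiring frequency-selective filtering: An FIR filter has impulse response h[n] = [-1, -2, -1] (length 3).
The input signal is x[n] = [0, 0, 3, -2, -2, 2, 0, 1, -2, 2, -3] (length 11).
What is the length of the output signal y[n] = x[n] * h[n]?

For linear convolution, the output length is:
len(y) = len(x) + len(h) - 1 = 11 + 3 - 1 = 13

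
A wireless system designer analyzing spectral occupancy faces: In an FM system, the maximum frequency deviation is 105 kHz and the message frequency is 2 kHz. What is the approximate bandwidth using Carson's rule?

Carson's rule: BW = 2*(delta_f + f_m)
= 2*(105 + 2) kHz = 214 kHz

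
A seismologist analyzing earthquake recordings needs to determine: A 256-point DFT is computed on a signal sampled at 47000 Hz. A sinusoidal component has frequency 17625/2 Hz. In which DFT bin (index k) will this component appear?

DFT frequency resolution = f_s/N = 47000/256 = 5875/32 Hz
Bin index k = f_signal / resolution = 17625/2 / 5875/32 = 48
The signal frequency 17625/2 Hz falls in DFT bin k = 48.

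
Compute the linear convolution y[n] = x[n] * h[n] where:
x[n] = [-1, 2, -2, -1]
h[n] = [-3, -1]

y[n] = sum_k x[k]*h[n-k]. Output length = len(x) + len(h) - 1 = 4 + 2 - 1 = 5.
y[0] = -1*-3 = 3
y[1] = 2*-3 + -1*-1 = -5
y[2] = -2*-3 + 2*-1 = 4
y[3] = -1*-3 + -2*-1 = 5
y[4] = -1*-1 = 1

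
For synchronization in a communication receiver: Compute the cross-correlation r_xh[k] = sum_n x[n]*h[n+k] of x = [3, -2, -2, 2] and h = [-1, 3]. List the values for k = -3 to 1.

Both sequences indexed from 0 and zero outside their support.
Lags with overlap: k = -3 to 1.
  r_xh[-3] = x[3]*h[0] = -2
  r_xh[-2] = x[2]*h[0] + x[3]*h[1] = 8
  r_xh[-1] = x[1]*h[0] + x[2]*h[1] = -4
  r_xh[0] = x[0]*h[0] + x[1]*h[1] = -9
  r_xh[1] = x[0]*h[1] = 9
r_xh = [-2, 8, -4, -9, 9] (for k = -3, ..., 1)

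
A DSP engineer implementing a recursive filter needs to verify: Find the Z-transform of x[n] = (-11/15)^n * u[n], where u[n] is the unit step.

The Z-transform of a^n * u[n] is z/(z-a) for |z| > |a|.
Here a = -11/15, so X(z) = z/(z - (-11/15)) = 15z/(15z + 11)
ROC: |z| > 11/15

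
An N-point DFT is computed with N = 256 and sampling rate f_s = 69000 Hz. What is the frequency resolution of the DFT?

DFT frequency resolution = f_s / N
= 69000 / 256 = 8625/32 Hz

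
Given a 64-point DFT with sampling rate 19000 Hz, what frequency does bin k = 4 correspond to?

The frequency of DFT bin k is: f_k = k * f_s / N
f_4 = 4 * 19000 / 64 = 2375/2 Hz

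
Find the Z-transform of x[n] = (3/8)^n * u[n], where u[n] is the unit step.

The Z-transform of a^n * u[n] is z/(z-a) for |z| > |a|.
Here a = 3/8, so X(z) = z/(z - (3/8)) = 8z/(8z - 3)
ROC: |z| > 3/8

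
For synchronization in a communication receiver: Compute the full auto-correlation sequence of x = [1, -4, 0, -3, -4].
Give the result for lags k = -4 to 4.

r_xx[k] = sum_m x[m]*x[m+k], indexed from 0, for k = -4 to 4:
  r_xx[-4] = x[4]*x[0] = -4
  r_xx[-3] = x[3]*x[0] + x[4]*x[1] = 13
  r_xx[-2] = x[2]*x[0] + x[3]*x[1] + x[4]*x[2] = 12
  r_xx[-1] = x[1]*x[0] + x[2]*x[1] + x[3]*x[2] + x[4]*x[3] = 8
  r_xx[0] = x[0]*x[0] + x[1]*x[1] + x[2]*x[2] + x[3]*x[3] + x[4]*x[4] = 42
  r_xx[1] = x[0]*x[1] + x[1]*x[2] + x[2]*x[3] + x[3]*x[4] = 8
  r_xx[2] = x[0]*x[2] + x[1]*x[3] + x[2]*x[4] = 12
  r_xx[3] = x[0]*x[3] + x[1]*x[4] = 13
  r_xx[4] = x[0]*x[4] = -4
r_xx = [-4, 13, 12, 8, 42, 8, 12, 13, -4]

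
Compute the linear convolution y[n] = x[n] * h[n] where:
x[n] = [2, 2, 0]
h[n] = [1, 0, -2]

y[n] = sum_k x[k]*h[n-k]. Output length = len(x) + len(h) - 1 = 3 + 3 - 1 = 5.
y[0] = 2*1 = 2
y[1] = 2*1 + 2*0 = 2
y[2] = 0*1 + 2*0 + 2*-2 = -4
y[3] = 0*0 + 2*-2 = -4
y[4] = 0*-2 = 0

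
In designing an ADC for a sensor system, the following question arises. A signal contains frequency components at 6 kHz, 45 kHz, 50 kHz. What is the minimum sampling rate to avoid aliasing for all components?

The highest frequency component is f_max = 50 kHz.
Nyquist rate = 2 * f_max = 2 * 50 kHz = 100 kHz.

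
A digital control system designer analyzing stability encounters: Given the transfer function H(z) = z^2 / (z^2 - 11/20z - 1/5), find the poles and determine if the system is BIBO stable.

Poles are roots of the denominator: z^2 - 11/20z - 1/5 = 0.
Quadratic formula: z = [-(-11/20) +/- sqrt((-11/20)^2 - 4*(-1/5))] / 2
Discriminant = 121/400 + 4/5 = 441/400; sqrt = 21/20.
z = (11/20 +/- 21/20) / 2 => z = 4/5 or z = -1/4.
|p1| = 4/5, |p2| = 1/4.
For BIBO stability, all poles must lie inside the unit circle (|p| < 1).
System is STABLE since both |p| < 1.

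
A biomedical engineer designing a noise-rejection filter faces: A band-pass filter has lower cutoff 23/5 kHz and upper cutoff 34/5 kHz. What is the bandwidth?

Bandwidth = f_high - f_low
= 34/5 kHz - 23/5 kHz = 11/5 kHz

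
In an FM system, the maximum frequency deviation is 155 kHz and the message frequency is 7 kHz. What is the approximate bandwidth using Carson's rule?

Carson's rule: BW = 2*(delta_f + f_m)
= 2*(155 + 7) kHz = 324 kHz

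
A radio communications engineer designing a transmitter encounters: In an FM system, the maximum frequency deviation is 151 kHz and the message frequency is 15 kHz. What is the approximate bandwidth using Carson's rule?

Carson's rule: BW = 2*(delta_f + f_m)
= 2*(151 + 15) kHz = 332 kHz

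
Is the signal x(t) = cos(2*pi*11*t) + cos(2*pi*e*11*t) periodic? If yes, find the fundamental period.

f1 = 11 Hz, f2 = 11*e Hz
Ratio f2/f1 = e, which is irrational.
Since the frequency ratio is irrational, no common period exists.
The signal is not periodic.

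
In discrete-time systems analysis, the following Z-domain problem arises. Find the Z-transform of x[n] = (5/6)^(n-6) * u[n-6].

Time-shifting property: if X(z) = Z{x[n]}, then Z{x[n-d]} = z^(-d) * X(z)
X(z) = z/(z - 5/6) for x[n] = (5/6)^n * u[n]
Z{x[n-6]} = z^(-6) * z/(z - 5/6) = z^(-5)/(z - 5/6)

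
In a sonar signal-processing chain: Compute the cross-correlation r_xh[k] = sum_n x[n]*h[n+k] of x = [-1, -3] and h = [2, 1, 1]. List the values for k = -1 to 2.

Both sequences indexed from 0 and zero outside their support.
Lags with overlap: k = -1 to 2.
  r_xh[-1] = x[1]*h[0] = -6
  r_xh[0] = x[0]*h[0] + x[1]*h[1] = -5
  r_xh[1] = x[0]*h[1] + x[1]*h[2] = -4
  r_xh[2] = x[0]*h[2] = -1
r_xh = [-6, -5, -4, -1] (for k = -1, ..., 2)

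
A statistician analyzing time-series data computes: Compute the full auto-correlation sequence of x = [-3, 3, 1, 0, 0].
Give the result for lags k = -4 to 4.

r_xx[k] = sum_m x[m]*x[m+k], indexed from 0, for k = -4 to 4:
  r_xx[-4] = x[4]*x[0] = 0
  r_xx[-3] = x[3]*x[0] + x[4]*x[1] = 0
  r_xx[-2] = x[2]*x[0] + x[3]*x[1] + x[4]*x[2] = -3
  r_xx[-1] = x[1]*x[0] + x[2]*x[1] + x[3]*x[2] + x[4]*x[3] = -6
  r_xx[0] = x[0]*x[0] + x[1]*x[1] + x[2]*x[2] + x[3]*x[3] + x[4]*x[4] = 19
  r_xx[1] = x[0]*x[1] + x[1]*x[2] + x[2]*x[3] + x[3]*x[4] = -6
  r_xx[2] = x[0]*x[2] + x[1]*x[3] + x[2]*x[4] = -3
  r_xx[3] = x[0]*x[3] + x[1]*x[4] = 0
  r_xx[4] = x[0]*x[4] = 0
r_xx = [0, 0, -3, -6, 19, -6, -3, 0, 0]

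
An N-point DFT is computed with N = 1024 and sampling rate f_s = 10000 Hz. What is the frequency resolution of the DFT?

DFT frequency resolution = f_s / N
= 10000 / 1024 = 625/64 Hz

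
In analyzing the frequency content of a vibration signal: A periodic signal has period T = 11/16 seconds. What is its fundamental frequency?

The fundamental frequency is the reciprocal of the period.
f = 1/T = 1/(11/16) = 16/11 Hz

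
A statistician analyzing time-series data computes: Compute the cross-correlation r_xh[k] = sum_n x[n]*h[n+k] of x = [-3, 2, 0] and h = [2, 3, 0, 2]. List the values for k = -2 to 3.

Both sequences indexed from 0 and zero outside their support.
Lags with overlap: k = -2 to 3.
  r_xh[-2] = x[2]*h[0] = 0
  r_xh[-1] = x[1]*h[0] + x[2]*h[1] = 4
  r_xh[0] = x[0]*h[0] + x[1]*h[1] + x[2]*h[2] = 0
  r_xh[1] = x[0]*h[1] + x[1]*h[2] + x[2]*h[3] = -9
  r_xh[2] = x[0]*h[2] + x[1]*h[3] = 4
  r_xh[3] = x[0]*h[3] = -6
r_xh = [0, 4, 0, -9, 4, -6] (for k = -2, ..., 3)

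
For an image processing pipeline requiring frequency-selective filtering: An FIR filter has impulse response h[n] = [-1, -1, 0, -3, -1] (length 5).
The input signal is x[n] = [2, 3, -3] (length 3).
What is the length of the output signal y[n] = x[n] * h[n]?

For linear convolution, the output length is:
len(y) = len(x) + len(h) - 1 = 3 + 5 - 1 = 7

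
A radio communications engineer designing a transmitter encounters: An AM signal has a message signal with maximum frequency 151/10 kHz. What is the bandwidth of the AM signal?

In AM (double-sideband), the bandwidth is twice the message frequency.
BW = 2 * f_m = 2 * 151/10 kHz = 151/5 kHz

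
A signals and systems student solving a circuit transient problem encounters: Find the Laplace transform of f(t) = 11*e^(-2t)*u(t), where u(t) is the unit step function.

Standard Laplace transform pair:
e^(-at)*u(t) <-> 1/(s+a)
With a = 2: L{11*e^(-2t)*u(t)} = 11/(s+2), ROC: Re(s) > -2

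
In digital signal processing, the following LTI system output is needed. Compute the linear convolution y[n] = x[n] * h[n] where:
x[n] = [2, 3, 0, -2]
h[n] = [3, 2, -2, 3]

y[n] = sum_k x[k]*h[n-k]. Output length = len(x) + len(h) - 1 = 4 + 4 - 1 = 7.
y[0] = 2*3 = 6
y[1] = 3*3 + 2*2 = 13
y[2] = 0*3 + 3*2 + 2*-2 = 2
y[3] = -2*3 + 0*2 + 3*-2 + 2*3 = -6
y[4] = -2*2 + 0*-2 + 3*3 = 5
y[5] = -2*-2 + 0*3 = 4
y[6] = -2*3 = -6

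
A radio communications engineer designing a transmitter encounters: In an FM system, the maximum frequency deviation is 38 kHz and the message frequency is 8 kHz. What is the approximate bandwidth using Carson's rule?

Carson's rule: BW = 2*(delta_f + f_m)
= 2*(38 + 8) kHz = 92 kHz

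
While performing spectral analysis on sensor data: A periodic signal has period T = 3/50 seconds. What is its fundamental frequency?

The fundamental frequency is the reciprocal of the period.
f = 1/T = 1/(3/50) = 50/3 Hz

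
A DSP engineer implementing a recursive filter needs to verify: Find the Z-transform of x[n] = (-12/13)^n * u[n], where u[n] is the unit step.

The Z-transform of a^n * u[n] is z/(z-a) for |z| > |a|.
Here a = -12/13, so X(z) = z/(z - (-12/13)) = 13z/(13z + 12)
ROC: |z| > 12/13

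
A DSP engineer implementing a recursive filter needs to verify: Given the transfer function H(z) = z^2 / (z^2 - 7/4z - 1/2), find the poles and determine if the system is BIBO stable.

Poles are roots of the denominator: z^2 - 7/4z - 1/2 = 0.
Quadratic formula: z = [-(-7/4) +/- sqrt((-7/4)^2 - 4*(-1/2))] / 2
Discriminant = 49/16 + 2 = 81/16; sqrt = 9/4.
z = (7/4 +/- 9/4) / 2 => z = 2 or z = -1/4.
|p1| = 2, |p2| = 1/4.
For BIBO stability, all poles must lie inside the unit circle (|p| < 1).
System is UNSTABLE since at least one |p| >= 1.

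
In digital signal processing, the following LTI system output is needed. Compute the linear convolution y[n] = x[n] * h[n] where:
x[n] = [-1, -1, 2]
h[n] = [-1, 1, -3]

y[n] = sum_k x[k]*h[n-k]. Output length = len(x) + len(h) - 1 = 3 + 3 - 1 = 5.
y[0] = -1*-1 = 1
y[1] = -1*-1 + -1*1 = 0
y[2] = 2*-1 + -1*1 + -1*-3 = 0
y[3] = 2*1 + -1*-3 = 5
y[4] = 2*-3 = -6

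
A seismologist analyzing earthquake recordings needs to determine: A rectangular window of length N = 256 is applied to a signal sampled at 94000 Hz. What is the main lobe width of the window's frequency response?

For a rectangular window of length N,
the main lobe width in frequency is 2*f_s/N.
= 2*94000/256 = 5875/8 Hz
This determines the minimum frequency separation for resolving two sinusoids.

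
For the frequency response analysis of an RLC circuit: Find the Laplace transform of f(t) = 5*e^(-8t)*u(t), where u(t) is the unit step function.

Standard Laplace transform pair:
e^(-at)*u(t) <-> 1/(s+a)
With a = 8: L{5*e^(-8t)*u(t)} = 5/(s+8), ROC: Re(s) > -8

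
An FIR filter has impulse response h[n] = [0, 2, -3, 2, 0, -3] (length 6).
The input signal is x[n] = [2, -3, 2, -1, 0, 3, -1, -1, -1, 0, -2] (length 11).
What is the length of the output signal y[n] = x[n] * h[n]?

For linear convolution, the output length is:
len(y) = len(x) + len(h) - 1 = 11 + 6 - 1 = 16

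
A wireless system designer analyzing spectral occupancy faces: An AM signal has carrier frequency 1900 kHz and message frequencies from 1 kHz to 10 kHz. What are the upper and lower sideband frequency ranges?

Upper sideband (USB) = fc + [fm_low, fm_high] = 1900 + [1, 10] = [1901, 1910] kHz
Lower sideband (LSB) = fc - [fm_high, fm_low] = 1900 - [10, 1] = [1890, 1899] kHz
Total occupied spectrum: 1890 kHz to 1910 kHz (plus carrier at 1900 kHz)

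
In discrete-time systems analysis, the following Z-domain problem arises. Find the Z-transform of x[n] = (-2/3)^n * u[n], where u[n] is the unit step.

The Z-transform of a^n * u[n] is z/(z-a) for |z| > |a|.
Here a = -2/3, so X(z) = z/(z - (-2/3)) = 3z/(3z + 2)
ROC: |z| > 2/3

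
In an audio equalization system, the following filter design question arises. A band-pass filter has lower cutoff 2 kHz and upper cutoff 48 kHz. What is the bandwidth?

Bandwidth = f_high - f_low
= 48 kHz - 2 kHz = 46 kHz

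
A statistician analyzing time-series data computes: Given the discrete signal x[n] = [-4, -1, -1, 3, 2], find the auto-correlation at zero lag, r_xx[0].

The auto-correlation at zero lag r_xx[0] equals the signal energy.
r_xx[0] = sum of x[n]^2 = (-4)^2 + (-1)^2 + (-1)^2 + 3^2 + 2^2
= 16 + 1 + 1 + 9 + 4 = 31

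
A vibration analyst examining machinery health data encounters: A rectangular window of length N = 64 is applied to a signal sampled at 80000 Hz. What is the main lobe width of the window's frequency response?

For a rectangular window of length N,
the main lobe width in frequency is 2*f_s/N.
= 2*80000/64 = 2500 Hz
This determines the minimum frequency separation for resolving two sinusoids.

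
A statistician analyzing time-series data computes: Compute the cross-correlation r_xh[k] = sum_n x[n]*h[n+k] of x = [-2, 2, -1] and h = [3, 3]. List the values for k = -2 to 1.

Both sequences indexed from 0 and zero outside their support.
Lags with overlap: k = -2 to 1.
  r_xh[-2] = x[2]*h[0] = -3
  r_xh[-1] = x[1]*h[0] + x[2]*h[1] = 3
  r_xh[0] = x[0]*h[0] + x[1]*h[1] = 0
  r_xh[1] = x[0]*h[1] = -6
r_xh = [-3, 3, 0, -6] (for k = -2, ..., 1)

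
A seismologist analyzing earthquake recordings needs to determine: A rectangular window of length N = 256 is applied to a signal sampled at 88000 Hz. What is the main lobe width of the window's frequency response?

For a rectangular window of length N,
the main lobe width in frequency is 2*f_s/N.
= 2*88000/256 = 1375/2 Hz
This determines the minimum frequency separation for resolving two sinusoids.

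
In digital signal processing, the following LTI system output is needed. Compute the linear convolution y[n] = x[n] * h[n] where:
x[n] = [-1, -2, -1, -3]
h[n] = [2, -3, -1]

y[n] = sum_k x[k]*h[n-k]. Output length = len(x) + len(h) - 1 = 4 + 3 - 1 = 6.
y[0] = -1*2 = -2
y[1] = -2*2 + -1*-3 = -1
y[2] = -1*2 + -2*-3 + -1*-1 = 5
y[3] = -3*2 + -1*-3 + -2*-1 = -1
y[4] = -3*-3 + -1*-1 = 10
y[5] = -3*-1 = 3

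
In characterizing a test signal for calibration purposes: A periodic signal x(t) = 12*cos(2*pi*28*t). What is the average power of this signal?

Average power of A*cos(wt) is A^2/2.
P = 12^2 / 2 = 144/2 = 72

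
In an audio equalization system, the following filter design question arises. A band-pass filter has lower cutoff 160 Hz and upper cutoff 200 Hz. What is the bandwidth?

Bandwidth = f_high - f_low
= 200 Hz - 160 Hz = 40 Hz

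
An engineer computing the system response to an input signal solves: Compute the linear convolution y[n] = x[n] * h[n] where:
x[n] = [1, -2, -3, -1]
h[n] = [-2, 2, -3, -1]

y[n] = sum_k x[k]*h[n-k]. Output length = len(x) + len(h) - 1 = 4 + 4 - 1 = 7.
y[0] = 1*-2 = -2
y[1] = -2*-2 + 1*2 = 6
y[2] = -3*-2 + -2*2 + 1*-3 = -1
y[3] = -1*-2 + -3*2 + -2*-3 + 1*-1 = 1
y[4] = -1*2 + -3*-3 + -2*-1 = 9
y[5] = -1*-3 + -3*-1 = 6
y[6] = -1*-1 = 1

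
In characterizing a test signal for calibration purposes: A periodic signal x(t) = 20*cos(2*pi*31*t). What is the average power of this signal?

Average power of A*cos(wt) is A^2/2.
P = 20^2 / 2 = 400/2 = 200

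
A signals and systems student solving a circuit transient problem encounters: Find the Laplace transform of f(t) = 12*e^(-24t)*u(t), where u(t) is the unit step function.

Standard Laplace transform pair:
e^(-at)*u(t) <-> 1/(s+a)
With a = 24: L{12*e^(-24t)*u(t)} = 12/(s+24), ROC: Re(s) > -24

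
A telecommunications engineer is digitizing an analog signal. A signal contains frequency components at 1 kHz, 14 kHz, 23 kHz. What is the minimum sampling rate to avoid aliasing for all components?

The highest frequency component is f_max = 23 kHz.
Nyquist rate = 2 * f_max = 2 * 23 kHz = 46 kHz.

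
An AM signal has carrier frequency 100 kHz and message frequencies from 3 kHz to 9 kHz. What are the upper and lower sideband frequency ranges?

Upper sideband (USB) = fc + [fm_low, fm_high] = 100 + [3, 9] = [103, 109] kHz
Lower sideband (LSB) = fc - [fm_high, fm_low] = 100 - [9, 3] = [91, 97] kHz
Total occupied spectrum: 91 kHz to 109 kHz (plus carrier at 100 kHz)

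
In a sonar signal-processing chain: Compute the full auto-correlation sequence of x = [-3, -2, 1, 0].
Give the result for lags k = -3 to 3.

r_xx[k] = sum_m x[m]*x[m+k], indexed from 0, for k = -3 to 3:
  r_xx[-3] = x[3]*x[0] = 0
  r_xx[-2] = x[2]*x[0] + x[3]*x[1] = -3
  r_xx[-1] = x[1]*x[0] + x[2]*x[1] + x[3]*x[2] = 4
  r_xx[0] = x[0]*x[0] + x[1]*x[1] + x[2]*x[2] + x[3]*x[3] = 14
  r_xx[1] = x[0]*x[1] + x[1]*x[2] + x[2]*x[3] = 4
  r_xx[2] = x[0]*x[2] + x[1]*x[3] = -3
  r_xx[3] = x[0]*x[3] = 0
r_xx = [0, -3, 4, 14, 4, -3, 0]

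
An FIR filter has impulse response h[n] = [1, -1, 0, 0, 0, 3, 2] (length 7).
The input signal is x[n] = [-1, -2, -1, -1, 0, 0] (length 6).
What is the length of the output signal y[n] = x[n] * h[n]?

For linear convolution, the output length is:
len(y) = len(x) + len(h) - 1 = 6 + 7 - 1 = 12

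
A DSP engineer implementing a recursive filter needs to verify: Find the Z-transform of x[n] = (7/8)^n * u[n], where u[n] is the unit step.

The Z-transform of a^n * u[n] is z/(z-a) for |z| > |a|.
Here a = 7/8, so X(z) = z/(z - (7/8)) = 8z/(8z - 7)
ROC: |z| > 7/8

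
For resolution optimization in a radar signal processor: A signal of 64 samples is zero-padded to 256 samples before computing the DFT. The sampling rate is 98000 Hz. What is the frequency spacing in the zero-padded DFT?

Original DFT: N = 64, resolution = f_s/N = 98000/64 = 6125/4 Hz
Zero-padded DFT: N = 256, resolution = f_s/N = 98000/256 = 6125/16 Hz
Zero-padding interpolates the spectrum (finer frequency grid)
but does NOT improve the true spectral resolution (ability to resolve close frequencies).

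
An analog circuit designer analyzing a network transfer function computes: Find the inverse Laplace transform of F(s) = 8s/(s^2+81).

Standard pair: s/(s^2+w^2) <-> cos(wt)*u(t)
With k=8, w=9: f(t) = 8*cos(9t)*u(t)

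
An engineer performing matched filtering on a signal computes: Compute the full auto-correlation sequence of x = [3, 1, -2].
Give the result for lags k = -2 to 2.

r_xx[k] = sum_m x[m]*x[m+k], indexed from 0, for k = -2 to 2:
  r_xx[-2] = x[2]*x[0] = -6
  r_xx[-1] = x[1]*x[0] + x[2]*x[1] = 1
  r_xx[0] = x[0]*x[0] + x[1]*x[1] + x[2]*x[2] = 14
  r_xx[1] = x[0]*x[1] + x[1]*x[2] = 1
  r_xx[2] = x[0]*x[2] = -6
r_xx = [-6, 1, 14, 1, -6]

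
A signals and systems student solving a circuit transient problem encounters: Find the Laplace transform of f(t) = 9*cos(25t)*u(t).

Standard pair: cos(wt)*u(t) <-> s/(s^2+w^2)
With w = 25: L{9*cos(25t)*u(t)} = 9s/(s^2+625)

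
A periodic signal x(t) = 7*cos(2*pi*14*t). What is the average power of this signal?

Average power of A*cos(wt) is A^2/2.
P = 7^2 / 2 = 49/2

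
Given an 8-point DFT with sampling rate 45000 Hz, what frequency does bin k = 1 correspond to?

The frequency of DFT bin k is: f_k = k * f_s / N
f_1 = 1 * 45000 / 8 = 5625 Hz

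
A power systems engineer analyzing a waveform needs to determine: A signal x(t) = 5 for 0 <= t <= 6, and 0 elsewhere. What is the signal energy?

Energy = integral of |x(t)|^2 dt over the signal duration
= 5^2 * 6 = 25 * 6 = 150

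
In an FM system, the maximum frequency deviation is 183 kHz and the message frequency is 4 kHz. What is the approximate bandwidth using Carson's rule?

Carson's rule: BW = 2*(delta_f + f_m)
= 2*(183 + 4) kHz = 374 kHz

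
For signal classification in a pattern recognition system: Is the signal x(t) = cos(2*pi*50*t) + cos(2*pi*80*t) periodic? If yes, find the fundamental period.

f1 = 50 Hz, f2 = 80 Hz
Period T1 = 1/50, T2 = 1/80
Ratio T1/T2 = 80/50, which is rational.
The signal is periodic with fundamental period T = 1/GCD(50,80) = 1/10 s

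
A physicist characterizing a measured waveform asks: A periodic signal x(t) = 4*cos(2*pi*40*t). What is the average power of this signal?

Average power of A*cos(wt) is A^2/2.
P = 4^2 / 2 = 16/2 = 8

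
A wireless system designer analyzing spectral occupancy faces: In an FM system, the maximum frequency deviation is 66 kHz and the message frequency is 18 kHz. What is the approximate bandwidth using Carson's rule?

Carson's rule: BW = 2*(delta_f + f_m)
= 2*(66 + 18) kHz = 168 kHz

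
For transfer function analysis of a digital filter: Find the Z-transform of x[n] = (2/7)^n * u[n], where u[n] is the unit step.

The Z-transform of a^n * u[n] is z/(z-a) for |z| > |a|.
Here a = 2/7, so X(z) = z/(z - (2/7)) = 7z/(7z - 2)
ROC: |z| > 2/7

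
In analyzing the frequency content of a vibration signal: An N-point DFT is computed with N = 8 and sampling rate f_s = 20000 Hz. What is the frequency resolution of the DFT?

DFT frequency resolution = f_s / N
= 20000 / 8 = 2500 Hz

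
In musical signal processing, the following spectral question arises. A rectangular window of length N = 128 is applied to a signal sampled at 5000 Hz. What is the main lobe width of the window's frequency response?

For a rectangular window of length N,
the main lobe width in frequency is 2*f_s/N.
= 2*5000/128 = 625/8 Hz
This determines the minimum frequency separation for resolving two sinusoids.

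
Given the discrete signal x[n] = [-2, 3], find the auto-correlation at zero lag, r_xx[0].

The auto-correlation at zero lag r_xx[0] equals the signal energy.
r_xx[0] = sum of x[n]^2 = (-2)^2 + 3^2
= 4 + 9 = 13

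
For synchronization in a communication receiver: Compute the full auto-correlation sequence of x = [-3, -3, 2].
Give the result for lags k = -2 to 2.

r_xx[k] = sum_m x[m]*x[m+k], indexed from 0, for k = -2 to 2:
  r_xx[-2] = x[2]*x[0] = -6
  r_xx[-1] = x[1]*x[0] + x[2]*x[1] = 3
  r_xx[0] = x[0]*x[0] + x[1]*x[1] + x[2]*x[2] = 22
  r_xx[1] = x[0]*x[1] + x[1]*x[2] = 3
  r_xx[2] = x[0]*x[2] = -6
r_xx = [-6, 3, 22, 3, -6]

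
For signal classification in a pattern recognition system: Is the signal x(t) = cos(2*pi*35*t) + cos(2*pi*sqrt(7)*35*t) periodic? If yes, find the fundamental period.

f1 = 35 Hz, f2 = 35*sqrt(7) Hz
Ratio f2/f1 = sqrt(7), which is irrational.
Since the frequency ratio is irrational, no common period exists.
The signal is not periodic.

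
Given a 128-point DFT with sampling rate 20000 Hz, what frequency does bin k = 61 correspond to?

The frequency of DFT bin k is: f_k = k * f_s / N
f_61 = 61 * 20000 / 128 = 38125/4 Hz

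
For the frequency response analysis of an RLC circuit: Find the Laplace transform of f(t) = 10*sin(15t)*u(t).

Standard pair: sin(wt)*u(t) <-> w/(s^2+w^2)
With w = 15: L{10*sin(15t)*u(t)} = 150/(s^2+225)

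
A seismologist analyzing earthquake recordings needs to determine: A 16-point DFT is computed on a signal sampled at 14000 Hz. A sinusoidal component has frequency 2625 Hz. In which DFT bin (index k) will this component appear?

DFT frequency resolution = f_s/N = 14000/16 = 875 Hz
Bin index k = f_signal / resolution = 2625 / 875 = 3
The signal frequency 2625 Hz falls in DFT bin k = 3.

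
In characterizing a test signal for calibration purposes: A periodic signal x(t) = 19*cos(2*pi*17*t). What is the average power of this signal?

Average power of A*cos(wt) is A^2/2.
P = 19^2 / 2 = 361/2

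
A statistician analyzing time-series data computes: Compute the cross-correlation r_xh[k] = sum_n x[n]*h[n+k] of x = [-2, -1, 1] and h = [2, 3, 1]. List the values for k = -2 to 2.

Both sequences indexed from 0 and zero outside their support.
Lags with overlap: k = -2 to 2.
  r_xh[-2] = x[2]*h[0] = 2
  r_xh[-1] = x[1]*h[0] + x[2]*h[1] = 1
  r_xh[0] = x[0]*h[0] + x[1]*h[1] + x[2]*h[2] = -6
  r_xh[1] = x[0]*h[1] + x[1]*h[2] = -7
  r_xh[2] = x[0]*h[2] = -2
r_xh = [2, 1, -6, -7, -2] (for k = -2, ..., 2)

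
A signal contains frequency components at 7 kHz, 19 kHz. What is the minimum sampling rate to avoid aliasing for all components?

The highest frequency component is f_max = 19 kHz.
Nyquist rate = 2 * f_max = 2 * 19 kHz = 38 kHz.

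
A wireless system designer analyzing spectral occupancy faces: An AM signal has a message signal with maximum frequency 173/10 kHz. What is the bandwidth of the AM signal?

In AM (double-sideband), the bandwidth is twice the message frequency.
BW = 2 * f_m = 2 * 173/10 kHz = 173/5 kHz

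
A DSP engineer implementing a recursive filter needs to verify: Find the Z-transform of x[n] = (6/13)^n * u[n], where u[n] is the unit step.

The Z-transform of a^n * u[n] is z/(z-a) for |z| > |a|.
Here a = 6/13, so X(z) = z/(z - (6/13)) = 13z/(13z - 6)
ROC: |z| > 6/13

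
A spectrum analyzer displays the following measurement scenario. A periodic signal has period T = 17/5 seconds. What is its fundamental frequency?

The fundamental frequency is the reciprocal of the period.
f = 1/T = 1/(17/5) = 5/17 Hz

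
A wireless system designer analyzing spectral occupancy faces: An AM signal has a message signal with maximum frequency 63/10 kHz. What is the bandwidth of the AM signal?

In AM (double-sideband), the bandwidth is twice the message frequency.
BW = 2 * f_m = 2 * 63/10 kHz = 63/5 kHz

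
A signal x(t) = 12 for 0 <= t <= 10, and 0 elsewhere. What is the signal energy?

Energy = integral of |x(t)|^2 dt over the signal duration
= 12^2 * 10 = 144 * 10 = 1440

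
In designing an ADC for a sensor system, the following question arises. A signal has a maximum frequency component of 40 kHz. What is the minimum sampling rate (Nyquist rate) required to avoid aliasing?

By the Nyquist-Shannon sampling theorem,
the minimum sampling rate (Nyquist rate) must be at least 2 * f_max.
Nyquist rate = 2 * 40 kHz = 80 kHz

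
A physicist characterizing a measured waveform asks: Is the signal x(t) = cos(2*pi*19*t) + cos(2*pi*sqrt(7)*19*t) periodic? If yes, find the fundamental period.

f1 = 19 Hz, f2 = 19*sqrt(7) Hz
Ratio f2/f1 = sqrt(7), which is irrational.
Since the frequency ratio is irrational, no common period exists.
The signal is not periodic.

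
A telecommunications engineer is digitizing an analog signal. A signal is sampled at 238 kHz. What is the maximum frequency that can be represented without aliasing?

The maximum frequency that can be represented without aliasing
is the Nyquist frequency: f_max = f_s / 2 = 238 kHz / 2 = 119 kHz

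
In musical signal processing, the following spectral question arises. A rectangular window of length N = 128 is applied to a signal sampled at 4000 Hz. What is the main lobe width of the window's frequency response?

For a rectangular window of length N,
the main lobe width in frequency is 2*f_s/N.
= 2*4000/128 = 125/2 Hz
This determines the minimum frequency separation for resolving two sinusoids.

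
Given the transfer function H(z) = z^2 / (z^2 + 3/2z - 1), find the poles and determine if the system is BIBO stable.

Poles are roots of the denominator: z^2 + 3/2z - 1 = 0.
Quadratic formula: z = [-(3/2) +/- sqrt((3/2)^2 - 4*(-1))] / 2
Discriminant = 9/4 + 4 = 25/4; sqrt = 5/2.
z = (-3/2 +/- 5/2) / 2 => z = 1/2 or z = -2.
|p1| = 2, |p2| = 1/2.
For BIBO stability, all poles must lie inside the unit circle (|p| < 1).
System is UNSTABLE since at least one |p| >= 1.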